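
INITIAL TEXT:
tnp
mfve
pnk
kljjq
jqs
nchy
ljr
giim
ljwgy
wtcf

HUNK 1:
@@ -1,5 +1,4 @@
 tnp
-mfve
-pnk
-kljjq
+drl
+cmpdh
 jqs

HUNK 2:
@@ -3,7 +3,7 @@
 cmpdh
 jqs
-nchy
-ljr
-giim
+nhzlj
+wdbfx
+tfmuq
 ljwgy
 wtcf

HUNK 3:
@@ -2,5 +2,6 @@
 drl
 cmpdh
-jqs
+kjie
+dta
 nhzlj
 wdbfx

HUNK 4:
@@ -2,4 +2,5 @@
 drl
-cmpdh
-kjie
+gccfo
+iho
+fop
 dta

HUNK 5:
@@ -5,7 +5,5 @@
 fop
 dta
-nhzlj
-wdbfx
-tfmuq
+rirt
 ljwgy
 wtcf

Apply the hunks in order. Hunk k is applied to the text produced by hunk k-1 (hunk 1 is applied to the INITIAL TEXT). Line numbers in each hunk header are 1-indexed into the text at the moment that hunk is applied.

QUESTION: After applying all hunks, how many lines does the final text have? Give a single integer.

Hunk 1: at line 1 remove [mfve,pnk,kljjq] add [drl,cmpdh] -> 9 lines: tnp drl cmpdh jqs nchy ljr giim ljwgy wtcf
Hunk 2: at line 3 remove [nchy,ljr,giim] add [nhzlj,wdbfx,tfmuq] -> 9 lines: tnp drl cmpdh jqs nhzlj wdbfx tfmuq ljwgy wtcf
Hunk 3: at line 2 remove [jqs] add [kjie,dta] -> 10 lines: tnp drl cmpdh kjie dta nhzlj wdbfx tfmuq ljwgy wtcf
Hunk 4: at line 2 remove [cmpdh,kjie] add [gccfo,iho,fop] -> 11 lines: tnp drl gccfo iho fop dta nhzlj wdbfx tfmuq ljwgy wtcf
Hunk 5: at line 5 remove [nhzlj,wdbfx,tfmuq] add [rirt] -> 9 lines: tnp drl gccfo iho fop dta rirt ljwgy wtcf
Final line count: 9

Answer: 9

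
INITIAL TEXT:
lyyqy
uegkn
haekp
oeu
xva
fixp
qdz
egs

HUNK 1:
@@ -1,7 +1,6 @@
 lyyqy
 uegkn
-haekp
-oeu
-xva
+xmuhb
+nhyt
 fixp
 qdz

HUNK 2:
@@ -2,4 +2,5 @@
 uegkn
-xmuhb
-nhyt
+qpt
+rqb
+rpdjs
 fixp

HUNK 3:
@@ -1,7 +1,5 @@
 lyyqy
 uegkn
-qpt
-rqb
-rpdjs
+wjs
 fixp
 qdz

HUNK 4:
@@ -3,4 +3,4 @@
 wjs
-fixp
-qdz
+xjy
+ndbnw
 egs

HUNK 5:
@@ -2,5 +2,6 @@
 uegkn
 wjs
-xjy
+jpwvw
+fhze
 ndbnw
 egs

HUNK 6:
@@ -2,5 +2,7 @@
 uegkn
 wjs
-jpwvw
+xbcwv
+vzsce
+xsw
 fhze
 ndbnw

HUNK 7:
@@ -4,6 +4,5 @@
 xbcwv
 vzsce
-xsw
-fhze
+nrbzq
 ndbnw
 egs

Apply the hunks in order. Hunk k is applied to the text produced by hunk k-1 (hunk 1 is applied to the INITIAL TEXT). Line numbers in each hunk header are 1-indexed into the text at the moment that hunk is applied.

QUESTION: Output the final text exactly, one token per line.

Hunk 1: at line 1 remove [haekp,oeu,xva] add [xmuhb,nhyt] -> 7 lines: lyyqy uegkn xmuhb nhyt fixp qdz egs
Hunk 2: at line 2 remove [xmuhb,nhyt] add [qpt,rqb,rpdjs] -> 8 lines: lyyqy uegkn qpt rqb rpdjs fixp qdz egs
Hunk 3: at line 1 remove [qpt,rqb,rpdjs] add [wjs] -> 6 lines: lyyqy uegkn wjs fixp qdz egs
Hunk 4: at line 3 remove [fixp,qdz] add [xjy,ndbnw] -> 6 lines: lyyqy uegkn wjs xjy ndbnw egs
Hunk 5: at line 2 remove [xjy] add [jpwvw,fhze] -> 7 lines: lyyqy uegkn wjs jpwvw fhze ndbnw egs
Hunk 6: at line 2 remove [jpwvw] add [xbcwv,vzsce,xsw] -> 9 lines: lyyqy uegkn wjs xbcwv vzsce xsw fhze ndbnw egs
Hunk 7: at line 4 remove [xsw,fhze] add [nrbzq] -> 8 lines: lyyqy uegkn wjs xbcwv vzsce nrbzq ndbnw egs

Answer: lyyqy
uegkn
wjs
xbcwv
vzsce
nrbzq
ndbnw
egs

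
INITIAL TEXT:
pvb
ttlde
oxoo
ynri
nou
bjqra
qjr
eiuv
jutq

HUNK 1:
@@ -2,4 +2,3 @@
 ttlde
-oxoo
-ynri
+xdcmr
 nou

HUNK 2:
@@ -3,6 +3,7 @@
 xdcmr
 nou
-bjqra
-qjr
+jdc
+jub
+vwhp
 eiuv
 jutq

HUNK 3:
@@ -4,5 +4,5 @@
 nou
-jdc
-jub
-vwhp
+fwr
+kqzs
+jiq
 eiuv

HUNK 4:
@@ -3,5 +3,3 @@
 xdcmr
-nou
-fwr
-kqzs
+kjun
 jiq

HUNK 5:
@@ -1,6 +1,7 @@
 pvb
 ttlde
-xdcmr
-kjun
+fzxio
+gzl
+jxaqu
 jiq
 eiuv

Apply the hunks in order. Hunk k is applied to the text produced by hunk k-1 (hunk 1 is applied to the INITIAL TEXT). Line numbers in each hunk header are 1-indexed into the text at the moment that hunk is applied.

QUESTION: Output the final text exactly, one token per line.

Answer: pvb
ttlde
fzxio
gzl
jxaqu
jiq
eiuv
jutq

Derivation:
Hunk 1: at line 2 remove [oxoo,ynri] add [xdcmr] -> 8 lines: pvb ttlde xdcmr nou bjqra qjr eiuv jutq
Hunk 2: at line 3 remove [bjqra,qjr] add [jdc,jub,vwhp] -> 9 lines: pvb ttlde xdcmr nou jdc jub vwhp eiuv jutq
Hunk 3: at line 4 remove [jdc,jub,vwhp] add [fwr,kqzs,jiq] -> 9 lines: pvb ttlde xdcmr nou fwr kqzs jiq eiuv jutq
Hunk 4: at line 3 remove [nou,fwr,kqzs] add [kjun] -> 7 lines: pvb ttlde xdcmr kjun jiq eiuv jutq
Hunk 5: at line 1 remove [xdcmr,kjun] add [fzxio,gzl,jxaqu] -> 8 lines: pvb ttlde fzxio gzl jxaqu jiq eiuv jutq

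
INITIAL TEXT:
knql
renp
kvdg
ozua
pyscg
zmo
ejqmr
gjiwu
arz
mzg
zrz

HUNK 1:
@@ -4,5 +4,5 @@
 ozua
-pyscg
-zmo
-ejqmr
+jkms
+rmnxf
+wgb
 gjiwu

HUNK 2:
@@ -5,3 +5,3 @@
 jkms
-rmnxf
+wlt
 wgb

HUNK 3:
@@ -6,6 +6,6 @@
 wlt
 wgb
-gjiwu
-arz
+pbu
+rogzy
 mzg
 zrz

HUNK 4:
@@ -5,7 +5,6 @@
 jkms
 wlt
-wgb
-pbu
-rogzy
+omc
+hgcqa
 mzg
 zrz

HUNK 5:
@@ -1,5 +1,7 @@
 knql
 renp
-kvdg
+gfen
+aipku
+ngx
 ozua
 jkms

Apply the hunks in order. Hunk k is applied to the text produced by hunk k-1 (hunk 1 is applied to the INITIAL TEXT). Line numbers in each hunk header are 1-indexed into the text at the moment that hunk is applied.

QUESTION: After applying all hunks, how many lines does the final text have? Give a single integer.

Answer: 12

Derivation:
Hunk 1: at line 4 remove [pyscg,zmo,ejqmr] add [jkms,rmnxf,wgb] -> 11 lines: knql renp kvdg ozua jkms rmnxf wgb gjiwu arz mzg zrz
Hunk 2: at line 5 remove [rmnxf] add [wlt] -> 11 lines: knql renp kvdg ozua jkms wlt wgb gjiwu arz mzg zrz
Hunk 3: at line 6 remove [gjiwu,arz] add [pbu,rogzy] -> 11 lines: knql renp kvdg ozua jkms wlt wgb pbu rogzy mzg zrz
Hunk 4: at line 5 remove [wgb,pbu,rogzy] add [omc,hgcqa] -> 10 lines: knql renp kvdg ozua jkms wlt omc hgcqa mzg zrz
Hunk 5: at line 1 remove [kvdg] add [gfen,aipku,ngx] -> 12 lines: knql renp gfen aipku ngx ozua jkms wlt omc hgcqa mzg zrz
Final line count: 12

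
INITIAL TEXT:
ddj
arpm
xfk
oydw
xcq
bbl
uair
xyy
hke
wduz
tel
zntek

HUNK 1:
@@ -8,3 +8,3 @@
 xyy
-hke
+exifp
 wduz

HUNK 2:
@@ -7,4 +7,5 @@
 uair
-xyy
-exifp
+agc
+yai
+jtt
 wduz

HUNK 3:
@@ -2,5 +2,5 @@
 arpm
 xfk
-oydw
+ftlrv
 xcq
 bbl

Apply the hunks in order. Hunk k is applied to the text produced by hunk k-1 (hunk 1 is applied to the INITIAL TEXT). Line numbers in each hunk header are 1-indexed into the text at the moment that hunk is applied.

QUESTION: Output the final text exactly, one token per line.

Answer: ddj
arpm
xfk
ftlrv
xcq
bbl
uair
agc
yai
jtt
wduz
tel
zntek

Derivation:
Hunk 1: at line 8 remove [hke] add [exifp] -> 12 lines: ddj arpm xfk oydw xcq bbl uair xyy exifp wduz tel zntek
Hunk 2: at line 7 remove [xyy,exifp] add [agc,yai,jtt] -> 13 lines: ddj arpm xfk oydw xcq bbl uair agc yai jtt wduz tel zntek
Hunk 3: at line 2 remove [oydw] add [ftlrv] -> 13 lines: ddj arpm xfk ftlrv xcq bbl uair agc yai jtt wduz tel zntek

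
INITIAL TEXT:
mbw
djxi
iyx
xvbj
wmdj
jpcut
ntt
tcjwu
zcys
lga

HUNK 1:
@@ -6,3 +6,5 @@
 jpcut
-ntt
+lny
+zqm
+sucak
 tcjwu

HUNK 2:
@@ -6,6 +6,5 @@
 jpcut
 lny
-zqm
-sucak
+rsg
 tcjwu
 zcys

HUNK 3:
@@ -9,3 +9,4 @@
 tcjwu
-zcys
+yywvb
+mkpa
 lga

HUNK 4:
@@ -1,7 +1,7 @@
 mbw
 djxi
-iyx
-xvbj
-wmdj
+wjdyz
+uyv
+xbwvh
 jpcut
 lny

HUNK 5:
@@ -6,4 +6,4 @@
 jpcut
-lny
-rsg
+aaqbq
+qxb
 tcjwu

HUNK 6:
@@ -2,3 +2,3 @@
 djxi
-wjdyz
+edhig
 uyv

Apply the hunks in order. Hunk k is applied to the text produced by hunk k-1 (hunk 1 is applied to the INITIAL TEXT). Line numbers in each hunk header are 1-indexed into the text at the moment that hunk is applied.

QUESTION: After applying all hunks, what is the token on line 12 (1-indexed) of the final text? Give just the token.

Hunk 1: at line 6 remove [ntt] add [lny,zqm,sucak] -> 12 lines: mbw djxi iyx xvbj wmdj jpcut lny zqm sucak tcjwu zcys lga
Hunk 2: at line 6 remove [zqm,sucak] add [rsg] -> 11 lines: mbw djxi iyx xvbj wmdj jpcut lny rsg tcjwu zcys lga
Hunk 3: at line 9 remove [zcys] add [yywvb,mkpa] -> 12 lines: mbw djxi iyx xvbj wmdj jpcut lny rsg tcjwu yywvb mkpa lga
Hunk 4: at line 1 remove [iyx,xvbj,wmdj] add [wjdyz,uyv,xbwvh] -> 12 lines: mbw djxi wjdyz uyv xbwvh jpcut lny rsg tcjwu yywvb mkpa lga
Hunk 5: at line 6 remove [lny,rsg] add [aaqbq,qxb] -> 12 lines: mbw djxi wjdyz uyv xbwvh jpcut aaqbq qxb tcjwu yywvb mkpa lga
Hunk 6: at line 2 remove [wjdyz] add [edhig] -> 12 lines: mbw djxi edhig uyv xbwvh jpcut aaqbq qxb tcjwu yywvb mkpa lga
Final line 12: lga

Answer: lga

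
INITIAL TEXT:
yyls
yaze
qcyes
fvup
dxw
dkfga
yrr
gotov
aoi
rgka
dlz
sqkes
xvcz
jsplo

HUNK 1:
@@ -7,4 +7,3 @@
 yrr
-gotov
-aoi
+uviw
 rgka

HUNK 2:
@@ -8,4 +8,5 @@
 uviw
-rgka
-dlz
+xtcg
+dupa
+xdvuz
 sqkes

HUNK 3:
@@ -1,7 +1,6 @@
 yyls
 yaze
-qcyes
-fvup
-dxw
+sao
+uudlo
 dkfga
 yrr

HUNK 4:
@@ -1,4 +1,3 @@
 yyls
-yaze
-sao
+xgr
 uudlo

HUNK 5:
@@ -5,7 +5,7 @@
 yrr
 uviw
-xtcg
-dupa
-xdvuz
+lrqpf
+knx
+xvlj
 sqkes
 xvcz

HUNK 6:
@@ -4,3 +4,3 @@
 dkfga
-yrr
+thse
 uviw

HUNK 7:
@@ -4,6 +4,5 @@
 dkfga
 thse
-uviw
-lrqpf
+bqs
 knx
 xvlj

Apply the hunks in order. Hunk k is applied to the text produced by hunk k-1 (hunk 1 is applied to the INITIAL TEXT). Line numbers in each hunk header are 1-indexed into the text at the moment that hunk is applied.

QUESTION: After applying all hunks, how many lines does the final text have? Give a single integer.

Hunk 1: at line 7 remove [gotov,aoi] add [uviw] -> 13 lines: yyls yaze qcyes fvup dxw dkfga yrr uviw rgka dlz sqkes xvcz jsplo
Hunk 2: at line 8 remove [rgka,dlz] add [xtcg,dupa,xdvuz] -> 14 lines: yyls yaze qcyes fvup dxw dkfga yrr uviw xtcg dupa xdvuz sqkes xvcz jsplo
Hunk 3: at line 1 remove [qcyes,fvup,dxw] add [sao,uudlo] -> 13 lines: yyls yaze sao uudlo dkfga yrr uviw xtcg dupa xdvuz sqkes xvcz jsplo
Hunk 4: at line 1 remove [yaze,sao] add [xgr] -> 12 lines: yyls xgr uudlo dkfga yrr uviw xtcg dupa xdvuz sqkes xvcz jsplo
Hunk 5: at line 5 remove [xtcg,dupa,xdvuz] add [lrqpf,knx,xvlj] -> 12 lines: yyls xgr uudlo dkfga yrr uviw lrqpf knx xvlj sqkes xvcz jsplo
Hunk 6: at line 4 remove [yrr] add [thse] -> 12 lines: yyls xgr uudlo dkfga thse uviw lrqpf knx xvlj sqkes xvcz jsplo
Hunk 7: at line 4 remove [uviw,lrqpf] add [bqs] -> 11 lines: yyls xgr uudlo dkfga thse bqs knx xvlj sqkes xvcz jsplo
Final line count: 11

Answer: 11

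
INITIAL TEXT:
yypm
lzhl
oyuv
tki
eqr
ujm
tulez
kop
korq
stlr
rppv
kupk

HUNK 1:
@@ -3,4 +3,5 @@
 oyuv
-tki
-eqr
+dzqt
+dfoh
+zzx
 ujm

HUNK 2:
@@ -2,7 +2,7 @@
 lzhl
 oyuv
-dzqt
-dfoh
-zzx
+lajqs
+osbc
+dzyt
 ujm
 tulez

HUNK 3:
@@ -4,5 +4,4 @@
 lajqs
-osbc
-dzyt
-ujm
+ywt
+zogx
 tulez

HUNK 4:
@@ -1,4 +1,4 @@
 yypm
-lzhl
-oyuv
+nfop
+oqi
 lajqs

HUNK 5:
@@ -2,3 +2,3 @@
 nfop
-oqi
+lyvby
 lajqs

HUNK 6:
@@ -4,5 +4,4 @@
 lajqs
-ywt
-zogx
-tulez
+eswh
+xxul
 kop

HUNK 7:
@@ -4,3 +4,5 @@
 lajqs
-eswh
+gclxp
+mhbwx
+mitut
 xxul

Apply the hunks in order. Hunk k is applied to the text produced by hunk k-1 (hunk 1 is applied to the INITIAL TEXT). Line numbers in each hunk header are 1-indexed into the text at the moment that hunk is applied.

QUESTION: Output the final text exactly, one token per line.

Hunk 1: at line 3 remove [tki,eqr] add [dzqt,dfoh,zzx] -> 13 lines: yypm lzhl oyuv dzqt dfoh zzx ujm tulez kop korq stlr rppv kupk
Hunk 2: at line 2 remove [dzqt,dfoh,zzx] add [lajqs,osbc,dzyt] -> 13 lines: yypm lzhl oyuv lajqs osbc dzyt ujm tulez kop korq stlr rppv kupk
Hunk 3: at line 4 remove [osbc,dzyt,ujm] add [ywt,zogx] -> 12 lines: yypm lzhl oyuv lajqs ywt zogx tulez kop korq stlr rppv kupk
Hunk 4: at line 1 remove [lzhl,oyuv] add [nfop,oqi] -> 12 lines: yypm nfop oqi lajqs ywt zogx tulez kop korq stlr rppv kupk
Hunk 5: at line 2 remove [oqi] add [lyvby] -> 12 lines: yypm nfop lyvby lajqs ywt zogx tulez kop korq stlr rppv kupk
Hunk 6: at line 4 remove [ywt,zogx,tulez] add [eswh,xxul] -> 11 lines: yypm nfop lyvby lajqs eswh xxul kop korq stlr rppv kupk
Hunk 7: at line 4 remove [eswh] add [gclxp,mhbwx,mitut] -> 13 lines: yypm nfop lyvby lajqs gclxp mhbwx mitut xxul kop korq stlr rppv kupk

Answer: yypm
nfop
lyvby
lajqs
gclxp
mhbwx
mitut
xxul
kop
korq
stlr
rppv
kupk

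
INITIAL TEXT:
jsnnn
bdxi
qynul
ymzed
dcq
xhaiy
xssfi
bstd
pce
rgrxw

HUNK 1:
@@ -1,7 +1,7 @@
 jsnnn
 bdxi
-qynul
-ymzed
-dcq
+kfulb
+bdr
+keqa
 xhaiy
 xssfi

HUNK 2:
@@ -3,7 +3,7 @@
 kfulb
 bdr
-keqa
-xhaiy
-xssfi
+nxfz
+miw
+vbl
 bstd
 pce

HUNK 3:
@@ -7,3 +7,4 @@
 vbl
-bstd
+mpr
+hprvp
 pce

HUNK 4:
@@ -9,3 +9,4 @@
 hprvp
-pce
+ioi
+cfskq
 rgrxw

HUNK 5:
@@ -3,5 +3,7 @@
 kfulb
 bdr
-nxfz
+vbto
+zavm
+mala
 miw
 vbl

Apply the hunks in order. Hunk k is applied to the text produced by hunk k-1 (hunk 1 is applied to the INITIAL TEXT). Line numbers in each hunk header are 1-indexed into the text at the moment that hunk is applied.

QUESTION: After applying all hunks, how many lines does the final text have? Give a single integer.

Answer: 14

Derivation:
Hunk 1: at line 1 remove [qynul,ymzed,dcq] add [kfulb,bdr,keqa] -> 10 lines: jsnnn bdxi kfulb bdr keqa xhaiy xssfi bstd pce rgrxw
Hunk 2: at line 3 remove [keqa,xhaiy,xssfi] add [nxfz,miw,vbl] -> 10 lines: jsnnn bdxi kfulb bdr nxfz miw vbl bstd pce rgrxw
Hunk 3: at line 7 remove [bstd] add [mpr,hprvp] -> 11 lines: jsnnn bdxi kfulb bdr nxfz miw vbl mpr hprvp pce rgrxw
Hunk 4: at line 9 remove [pce] add [ioi,cfskq] -> 12 lines: jsnnn bdxi kfulb bdr nxfz miw vbl mpr hprvp ioi cfskq rgrxw
Hunk 5: at line 3 remove [nxfz] add [vbto,zavm,mala] -> 14 lines: jsnnn bdxi kfulb bdr vbto zavm mala miw vbl mpr hprvp ioi cfskq rgrxw
Final line count: 14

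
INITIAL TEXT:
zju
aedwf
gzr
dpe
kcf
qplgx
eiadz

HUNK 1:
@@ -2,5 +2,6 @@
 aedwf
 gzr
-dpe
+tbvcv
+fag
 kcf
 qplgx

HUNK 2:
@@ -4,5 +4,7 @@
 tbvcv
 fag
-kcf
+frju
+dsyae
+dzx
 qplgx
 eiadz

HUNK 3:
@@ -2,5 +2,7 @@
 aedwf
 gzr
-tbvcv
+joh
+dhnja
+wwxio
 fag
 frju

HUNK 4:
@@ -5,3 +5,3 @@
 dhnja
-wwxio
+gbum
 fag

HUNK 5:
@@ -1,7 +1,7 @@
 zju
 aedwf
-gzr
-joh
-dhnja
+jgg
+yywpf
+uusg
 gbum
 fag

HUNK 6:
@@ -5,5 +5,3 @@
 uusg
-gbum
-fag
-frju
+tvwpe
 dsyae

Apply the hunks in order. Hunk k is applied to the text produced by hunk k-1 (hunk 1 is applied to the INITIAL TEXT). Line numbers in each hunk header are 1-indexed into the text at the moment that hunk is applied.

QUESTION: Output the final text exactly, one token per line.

Hunk 1: at line 2 remove [dpe] add [tbvcv,fag] -> 8 lines: zju aedwf gzr tbvcv fag kcf qplgx eiadz
Hunk 2: at line 4 remove [kcf] add [frju,dsyae,dzx] -> 10 lines: zju aedwf gzr tbvcv fag frju dsyae dzx qplgx eiadz
Hunk 3: at line 2 remove [tbvcv] add [joh,dhnja,wwxio] -> 12 lines: zju aedwf gzr joh dhnja wwxio fag frju dsyae dzx qplgx eiadz
Hunk 4: at line 5 remove [wwxio] add [gbum] -> 12 lines: zju aedwf gzr joh dhnja gbum fag frju dsyae dzx qplgx eiadz
Hunk 5: at line 1 remove [gzr,joh,dhnja] add [jgg,yywpf,uusg] -> 12 lines: zju aedwf jgg yywpf uusg gbum fag frju dsyae dzx qplgx eiadz
Hunk 6: at line 5 remove [gbum,fag,frju] add [tvwpe] -> 10 lines: zju aedwf jgg yywpf uusg tvwpe dsyae dzx qplgx eiadz

Answer: zju
aedwf
jgg
yywpf
uusg
tvwpe
dsyae
dzx
qplgx
eiadz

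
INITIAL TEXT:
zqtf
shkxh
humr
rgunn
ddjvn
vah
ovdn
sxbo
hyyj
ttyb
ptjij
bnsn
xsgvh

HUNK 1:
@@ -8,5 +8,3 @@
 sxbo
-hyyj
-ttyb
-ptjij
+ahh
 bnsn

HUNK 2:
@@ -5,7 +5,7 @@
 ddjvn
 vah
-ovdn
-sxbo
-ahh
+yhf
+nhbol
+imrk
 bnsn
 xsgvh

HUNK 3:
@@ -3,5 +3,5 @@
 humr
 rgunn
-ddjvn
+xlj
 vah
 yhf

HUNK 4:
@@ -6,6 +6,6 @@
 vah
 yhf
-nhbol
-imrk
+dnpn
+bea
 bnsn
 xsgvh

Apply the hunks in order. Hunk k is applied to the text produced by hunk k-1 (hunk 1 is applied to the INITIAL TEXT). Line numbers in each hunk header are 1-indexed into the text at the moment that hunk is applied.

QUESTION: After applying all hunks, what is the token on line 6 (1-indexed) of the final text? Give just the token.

Answer: vah

Derivation:
Hunk 1: at line 8 remove [hyyj,ttyb,ptjij] add [ahh] -> 11 lines: zqtf shkxh humr rgunn ddjvn vah ovdn sxbo ahh bnsn xsgvh
Hunk 2: at line 5 remove [ovdn,sxbo,ahh] add [yhf,nhbol,imrk] -> 11 lines: zqtf shkxh humr rgunn ddjvn vah yhf nhbol imrk bnsn xsgvh
Hunk 3: at line 3 remove [ddjvn] add [xlj] -> 11 lines: zqtf shkxh humr rgunn xlj vah yhf nhbol imrk bnsn xsgvh
Hunk 4: at line 6 remove [nhbol,imrk] add [dnpn,bea] -> 11 lines: zqtf shkxh humr rgunn xlj vah yhf dnpn bea bnsn xsgvh
Final line 6: vah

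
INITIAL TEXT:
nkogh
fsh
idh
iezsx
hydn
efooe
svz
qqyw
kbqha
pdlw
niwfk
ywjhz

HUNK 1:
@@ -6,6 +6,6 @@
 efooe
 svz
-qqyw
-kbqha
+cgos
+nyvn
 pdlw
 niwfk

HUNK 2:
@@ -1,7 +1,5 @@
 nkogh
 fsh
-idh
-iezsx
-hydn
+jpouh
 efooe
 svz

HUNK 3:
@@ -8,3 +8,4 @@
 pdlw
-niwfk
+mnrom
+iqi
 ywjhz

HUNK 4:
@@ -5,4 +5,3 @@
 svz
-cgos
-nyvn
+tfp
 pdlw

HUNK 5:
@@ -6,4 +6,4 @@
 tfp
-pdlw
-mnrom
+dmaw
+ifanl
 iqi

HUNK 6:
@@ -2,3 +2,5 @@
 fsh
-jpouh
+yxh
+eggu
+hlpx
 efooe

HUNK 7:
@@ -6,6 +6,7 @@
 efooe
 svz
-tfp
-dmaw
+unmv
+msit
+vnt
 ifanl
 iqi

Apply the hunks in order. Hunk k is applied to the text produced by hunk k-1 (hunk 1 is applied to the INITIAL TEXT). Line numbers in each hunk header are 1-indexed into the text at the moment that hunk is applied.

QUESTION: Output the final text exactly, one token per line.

Hunk 1: at line 6 remove [qqyw,kbqha] add [cgos,nyvn] -> 12 lines: nkogh fsh idh iezsx hydn efooe svz cgos nyvn pdlw niwfk ywjhz
Hunk 2: at line 1 remove [idh,iezsx,hydn] add [jpouh] -> 10 lines: nkogh fsh jpouh efooe svz cgos nyvn pdlw niwfk ywjhz
Hunk 3: at line 8 remove [niwfk] add [mnrom,iqi] -> 11 lines: nkogh fsh jpouh efooe svz cgos nyvn pdlw mnrom iqi ywjhz
Hunk 4: at line 5 remove [cgos,nyvn] add [tfp] -> 10 lines: nkogh fsh jpouh efooe svz tfp pdlw mnrom iqi ywjhz
Hunk 5: at line 6 remove [pdlw,mnrom] add [dmaw,ifanl] -> 10 lines: nkogh fsh jpouh efooe svz tfp dmaw ifanl iqi ywjhz
Hunk 6: at line 2 remove [jpouh] add [yxh,eggu,hlpx] -> 12 lines: nkogh fsh yxh eggu hlpx efooe svz tfp dmaw ifanl iqi ywjhz
Hunk 7: at line 6 remove [tfp,dmaw] add [unmv,msit,vnt] -> 13 lines: nkogh fsh yxh eggu hlpx efooe svz unmv msit vnt ifanl iqi ywjhz

Answer: nkogh
fsh
yxh
eggu
hlpx
efooe
svz
unmv
msit
vnt
ifanl
iqi
ywjhz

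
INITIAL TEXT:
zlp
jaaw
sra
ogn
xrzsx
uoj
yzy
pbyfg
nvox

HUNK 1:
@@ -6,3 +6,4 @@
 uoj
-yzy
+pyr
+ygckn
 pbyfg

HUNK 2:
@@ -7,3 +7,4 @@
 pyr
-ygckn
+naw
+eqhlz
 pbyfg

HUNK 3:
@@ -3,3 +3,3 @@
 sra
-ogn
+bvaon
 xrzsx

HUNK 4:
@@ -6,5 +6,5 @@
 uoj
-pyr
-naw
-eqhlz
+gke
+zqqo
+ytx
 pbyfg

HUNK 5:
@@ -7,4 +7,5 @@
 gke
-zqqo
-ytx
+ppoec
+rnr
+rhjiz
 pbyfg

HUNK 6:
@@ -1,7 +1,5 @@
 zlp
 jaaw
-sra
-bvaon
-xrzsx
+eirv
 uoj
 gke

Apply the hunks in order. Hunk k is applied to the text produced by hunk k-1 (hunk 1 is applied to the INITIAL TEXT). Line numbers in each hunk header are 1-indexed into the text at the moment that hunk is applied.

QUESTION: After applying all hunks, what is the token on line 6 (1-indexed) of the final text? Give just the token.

Answer: ppoec

Derivation:
Hunk 1: at line 6 remove [yzy] add [pyr,ygckn] -> 10 lines: zlp jaaw sra ogn xrzsx uoj pyr ygckn pbyfg nvox
Hunk 2: at line 7 remove [ygckn] add [naw,eqhlz] -> 11 lines: zlp jaaw sra ogn xrzsx uoj pyr naw eqhlz pbyfg nvox
Hunk 3: at line 3 remove [ogn] add [bvaon] -> 11 lines: zlp jaaw sra bvaon xrzsx uoj pyr naw eqhlz pbyfg nvox
Hunk 4: at line 6 remove [pyr,naw,eqhlz] add [gke,zqqo,ytx] -> 11 lines: zlp jaaw sra bvaon xrzsx uoj gke zqqo ytx pbyfg nvox
Hunk 5: at line 7 remove [zqqo,ytx] add [ppoec,rnr,rhjiz] -> 12 lines: zlp jaaw sra bvaon xrzsx uoj gke ppoec rnr rhjiz pbyfg nvox
Hunk 6: at line 1 remove [sra,bvaon,xrzsx] add [eirv] -> 10 lines: zlp jaaw eirv uoj gke ppoec rnr rhjiz pbyfg nvox
Final line 6: ppoec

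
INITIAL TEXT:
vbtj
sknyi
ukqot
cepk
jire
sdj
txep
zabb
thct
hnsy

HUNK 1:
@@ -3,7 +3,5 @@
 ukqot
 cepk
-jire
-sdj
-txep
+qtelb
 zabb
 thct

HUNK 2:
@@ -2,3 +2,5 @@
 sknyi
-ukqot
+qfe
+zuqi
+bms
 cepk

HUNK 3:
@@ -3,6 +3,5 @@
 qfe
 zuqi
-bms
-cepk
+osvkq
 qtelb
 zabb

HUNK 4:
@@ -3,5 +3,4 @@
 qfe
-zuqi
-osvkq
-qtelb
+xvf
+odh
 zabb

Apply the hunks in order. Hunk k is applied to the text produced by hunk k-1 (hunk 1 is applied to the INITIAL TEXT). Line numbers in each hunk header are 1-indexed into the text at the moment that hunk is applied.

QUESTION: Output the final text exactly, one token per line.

Hunk 1: at line 3 remove [jire,sdj,txep] add [qtelb] -> 8 lines: vbtj sknyi ukqot cepk qtelb zabb thct hnsy
Hunk 2: at line 2 remove [ukqot] add [qfe,zuqi,bms] -> 10 lines: vbtj sknyi qfe zuqi bms cepk qtelb zabb thct hnsy
Hunk 3: at line 3 remove [bms,cepk] add [osvkq] -> 9 lines: vbtj sknyi qfe zuqi osvkq qtelb zabb thct hnsy
Hunk 4: at line 3 remove [zuqi,osvkq,qtelb] add [xvf,odh] -> 8 lines: vbtj sknyi qfe xvf odh zabb thct hnsy

Answer: vbtj
sknyi
qfe
xvf
odh
zabb
thct
hnsy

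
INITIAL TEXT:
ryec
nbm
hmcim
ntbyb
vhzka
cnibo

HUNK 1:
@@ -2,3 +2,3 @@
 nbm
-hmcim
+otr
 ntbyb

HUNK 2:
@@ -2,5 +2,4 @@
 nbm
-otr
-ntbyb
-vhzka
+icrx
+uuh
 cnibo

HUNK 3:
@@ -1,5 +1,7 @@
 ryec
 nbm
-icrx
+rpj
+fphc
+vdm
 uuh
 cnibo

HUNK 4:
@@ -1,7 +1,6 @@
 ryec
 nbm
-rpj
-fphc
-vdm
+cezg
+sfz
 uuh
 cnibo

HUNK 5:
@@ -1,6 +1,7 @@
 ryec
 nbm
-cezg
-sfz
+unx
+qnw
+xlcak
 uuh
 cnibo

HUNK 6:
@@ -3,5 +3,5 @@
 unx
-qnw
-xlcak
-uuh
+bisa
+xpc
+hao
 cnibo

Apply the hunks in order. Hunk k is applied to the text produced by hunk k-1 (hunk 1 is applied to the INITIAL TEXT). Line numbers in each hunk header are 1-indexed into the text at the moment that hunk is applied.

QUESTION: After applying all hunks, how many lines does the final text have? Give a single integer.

Hunk 1: at line 2 remove [hmcim] add [otr] -> 6 lines: ryec nbm otr ntbyb vhzka cnibo
Hunk 2: at line 2 remove [otr,ntbyb,vhzka] add [icrx,uuh] -> 5 lines: ryec nbm icrx uuh cnibo
Hunk 3: at line 1 remove [icrx] add [rpj,fphc,vdm] -> 7 lines: ryec nbm rpj fphc vdm uuh cnibo
Hunk 4: at line 1 remove [rpj,fphc,vdm] add [cezg,sfz] -> 6 lines: ryec nbm cezg sfz uuh cnibo
Hunk 5: at line 1 remove [cezg,sfz] add [unx,qnw,xlcak] -> 7 lines: ryec nbm unx qnw xlcak uuh cnibo
Hunk 6: at line 3 remove [qnw,xlcak,uuh] add [bisa,xpc,hao] -> 7 lines: ryec nbm unx bisa xpc hao cnibo
Final line count: 7

Answer: 7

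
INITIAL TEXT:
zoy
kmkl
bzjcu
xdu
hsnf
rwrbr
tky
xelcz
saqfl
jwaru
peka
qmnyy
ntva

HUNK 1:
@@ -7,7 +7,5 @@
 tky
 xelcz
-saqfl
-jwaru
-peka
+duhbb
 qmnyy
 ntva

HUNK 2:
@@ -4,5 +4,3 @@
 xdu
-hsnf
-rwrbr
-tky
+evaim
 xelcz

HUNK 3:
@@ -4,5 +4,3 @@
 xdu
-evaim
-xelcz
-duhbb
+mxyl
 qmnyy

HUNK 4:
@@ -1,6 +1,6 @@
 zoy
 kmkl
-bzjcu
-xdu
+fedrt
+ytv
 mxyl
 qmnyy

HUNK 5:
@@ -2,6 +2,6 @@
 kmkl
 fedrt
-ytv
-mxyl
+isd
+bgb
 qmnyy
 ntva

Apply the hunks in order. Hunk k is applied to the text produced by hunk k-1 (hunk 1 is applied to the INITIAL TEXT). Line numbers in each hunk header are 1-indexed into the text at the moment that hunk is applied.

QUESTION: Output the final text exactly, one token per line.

Answer: zoy
kmkl
fedrt
isd
bgb
qmnyy
ntva

Derivation:
Hunk 1: at line 7 remove [saqfl,jwaru,peka] add [duhbb] -> 11 lines: zoy kmkl bzjcu xdu hsnf rwrbr tky xelcz duhbb qmnyy ntva
Hunk 2: at line 4 remove [hsnf,rwrbr,tky] add [evaim] -> 9 lines: zoy kmkl bzjcu xdu evaim xelcz duhbb qmnyy ntva
Hunk 3: at line 4 remove [evaim,xelcz,duhbb] add [mxyl] -> 7 lines: zoy kmkl bzjcu xdu mxyl qmnyy ntva
Hunk 4: at line 1 remove [bzjcu,xdu] add [fedrt,ytv] -> 7 lines: zoy kmkl fedrt ytv mxyl qmnyy ntva
Hunk 5: at line 2 remove [ytv,mxyl] add [isd,bgb] -> 7 lines: zoy kmkl fedrt isd bgb qmnyy ntva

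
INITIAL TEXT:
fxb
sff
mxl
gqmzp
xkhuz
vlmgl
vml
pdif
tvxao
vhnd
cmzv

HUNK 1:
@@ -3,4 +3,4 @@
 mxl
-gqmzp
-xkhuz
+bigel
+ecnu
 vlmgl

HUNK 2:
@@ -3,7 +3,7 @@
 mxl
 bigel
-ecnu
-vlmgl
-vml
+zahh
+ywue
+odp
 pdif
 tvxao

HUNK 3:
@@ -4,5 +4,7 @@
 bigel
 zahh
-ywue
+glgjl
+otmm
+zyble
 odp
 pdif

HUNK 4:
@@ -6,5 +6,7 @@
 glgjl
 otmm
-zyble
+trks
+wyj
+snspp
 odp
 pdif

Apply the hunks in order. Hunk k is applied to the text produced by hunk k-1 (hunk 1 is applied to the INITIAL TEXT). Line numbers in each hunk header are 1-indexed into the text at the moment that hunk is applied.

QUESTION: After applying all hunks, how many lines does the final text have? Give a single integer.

Hunk 1: at line 3 remove [gqmzp,xkhuz] add [bigel,ecnu] -> 11 lines: fxb sff mxl bigel ecnu vlmgl vml pdif tvxao vhnd cmzv
Hunk 2: at line 3 remove [ecnu,vlmgl,vml] add [zahh,ywue,odp] -> 11 lines: fxb sff mxl bigel zahh ywue odp pdif tvxao vhnd cmzv
Hunk 3: at line 4 remove [ywue] add [glgjl,otmm,zyble] -> 13 lines: fxb sff mxl bigel zahh glgjl otmm zyble odp pdif tvxao vhnd cmzv
Hunk 4: at line 6 remove [zyble] add [trks,wyj,snspp] -> 15 lines: fxb sff mxl bigel zahh glgjl otmm trks wyj snspp odp pdif tvxao vhnd cmzv
Final line count: 15

Answer: 15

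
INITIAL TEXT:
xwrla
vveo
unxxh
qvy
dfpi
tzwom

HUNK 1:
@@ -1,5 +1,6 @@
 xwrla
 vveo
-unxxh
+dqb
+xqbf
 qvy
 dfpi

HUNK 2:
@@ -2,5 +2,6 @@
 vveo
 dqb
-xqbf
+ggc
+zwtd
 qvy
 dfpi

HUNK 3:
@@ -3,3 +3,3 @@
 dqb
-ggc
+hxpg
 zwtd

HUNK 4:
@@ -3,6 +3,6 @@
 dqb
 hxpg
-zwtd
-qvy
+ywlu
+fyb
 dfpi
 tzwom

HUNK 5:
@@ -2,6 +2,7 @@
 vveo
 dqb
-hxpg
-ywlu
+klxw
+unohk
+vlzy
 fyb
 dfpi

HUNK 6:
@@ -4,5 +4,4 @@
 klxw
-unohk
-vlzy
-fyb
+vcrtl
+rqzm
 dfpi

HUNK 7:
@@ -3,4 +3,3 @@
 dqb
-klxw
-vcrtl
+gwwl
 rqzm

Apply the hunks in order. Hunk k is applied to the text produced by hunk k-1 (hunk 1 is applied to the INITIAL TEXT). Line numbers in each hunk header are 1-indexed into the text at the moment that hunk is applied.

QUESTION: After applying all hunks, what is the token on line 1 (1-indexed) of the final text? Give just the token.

Answer: xwrla

Derivation:
Hunk 1: at line 1 remove [unxxh] add [dqb,xqbf] -> 7 lines: xwrla vveo dqb xqbf qvy dfpi tzwom
Hunk 2: at line 2 remove [xqbf] add [ggc,zwtd] -> 8 lines: xwrla vveo dqb ggc zwtd qvy dfpi tzwom
Hunk 3: at line 3 remove [ggc] add [hxpg] -> 8 lines: xwrla vveo dqb hxpg zwtd qvy dfpi tzwom
Hunk 4: at line 3 remove [zwtd,qvy] add [ywlu,fyb] -> 8 lines: xwrla vveo dqb hxpg ywlu fyb dfpi tzwom
Hunk 5: at line 2 remove [hxpg,ywlu] add [klxw,unohk,vlzy] -> 9 lines: xwrla vveo dqb klxw unohk vlzy fyb dfpi tzwom
Hunk 6: at line 4 remove [unohk,vlzy,fyb] add [vcrtl,rqzm] -> 8 lines: xwrla vveo dqb klxw vcrtl rqzm dfpi tzwom
Hunk 7: at line 3 remove [klxw,vcrtl] add [gwwl] -> 7 lines: xwrla vveo dqb gwwl rqzm dfpi tzwom
Final line 1: xwrla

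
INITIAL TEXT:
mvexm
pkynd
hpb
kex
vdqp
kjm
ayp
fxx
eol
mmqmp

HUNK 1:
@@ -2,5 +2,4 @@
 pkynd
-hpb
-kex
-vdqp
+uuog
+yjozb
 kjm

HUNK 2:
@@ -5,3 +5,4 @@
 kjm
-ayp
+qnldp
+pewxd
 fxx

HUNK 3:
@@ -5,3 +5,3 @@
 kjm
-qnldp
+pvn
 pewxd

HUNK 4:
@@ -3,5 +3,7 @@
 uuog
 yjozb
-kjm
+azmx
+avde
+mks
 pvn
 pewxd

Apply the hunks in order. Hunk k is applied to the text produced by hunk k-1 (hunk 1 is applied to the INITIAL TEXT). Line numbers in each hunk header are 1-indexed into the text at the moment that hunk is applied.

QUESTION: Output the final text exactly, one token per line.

Hunk 1: at line 2 remove [hpb,kex,vdqp] add [uuog,yjozb] -> 9 lines: mvexm pkynd uuog yjozb kjm ayp fxx eol mmqmp
Hunk 2: at line 5 remove [ayp] add [qnldp,pewxd] -> 10 lines: mvexm pkynd uuog yjozb kjm qnldp pewxd fxx eol mmqmp
Hunk 3: at line 5 remove [qnldp] add [pvn] -> 10 lines: mvexm pkynd uuog yjozb kjm pvn pewxd fxx eol mmqmp
Hunk 4: at line 3 remove [kjm] add [azmx,avde,mks] -> 12 lines: mvexm pkynd uuog yjozb azmx avde mks pvn pewxd fxx eol mmqmp

Answer: mvexm
pkynd
uuog
yjozb
azmx
avde
mks
pvn
pewxd
fxx
eol
mmqmp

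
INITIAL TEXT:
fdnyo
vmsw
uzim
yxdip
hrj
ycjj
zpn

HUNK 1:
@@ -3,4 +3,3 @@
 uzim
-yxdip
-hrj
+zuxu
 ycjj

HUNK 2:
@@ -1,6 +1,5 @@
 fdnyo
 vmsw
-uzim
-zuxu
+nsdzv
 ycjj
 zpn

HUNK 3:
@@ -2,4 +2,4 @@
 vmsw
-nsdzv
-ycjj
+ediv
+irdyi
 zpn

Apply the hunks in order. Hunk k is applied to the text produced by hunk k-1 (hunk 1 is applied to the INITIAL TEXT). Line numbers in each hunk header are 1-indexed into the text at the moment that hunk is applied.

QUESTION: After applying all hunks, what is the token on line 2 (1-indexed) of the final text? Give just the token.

Hunk 1: at line 3 remove [yxdip,hrj] add [zuxu] -> 6 lines: fdnyo vmsw uzim zuxu ycjj zpn
Hunk 2: at line 1 remove [uzim,zuxu] add [nsdzv] -> 5 lines: fdnyo vmsw nsdzv ycjj zpn
Hunk 3: at line 2 remove [nsdzv,ycjj] add [ediv,irdyi] -> 5 lines: fdnyo vmsw ediv irdyi zpn
Final line 2: vmsw

Answer: vmsw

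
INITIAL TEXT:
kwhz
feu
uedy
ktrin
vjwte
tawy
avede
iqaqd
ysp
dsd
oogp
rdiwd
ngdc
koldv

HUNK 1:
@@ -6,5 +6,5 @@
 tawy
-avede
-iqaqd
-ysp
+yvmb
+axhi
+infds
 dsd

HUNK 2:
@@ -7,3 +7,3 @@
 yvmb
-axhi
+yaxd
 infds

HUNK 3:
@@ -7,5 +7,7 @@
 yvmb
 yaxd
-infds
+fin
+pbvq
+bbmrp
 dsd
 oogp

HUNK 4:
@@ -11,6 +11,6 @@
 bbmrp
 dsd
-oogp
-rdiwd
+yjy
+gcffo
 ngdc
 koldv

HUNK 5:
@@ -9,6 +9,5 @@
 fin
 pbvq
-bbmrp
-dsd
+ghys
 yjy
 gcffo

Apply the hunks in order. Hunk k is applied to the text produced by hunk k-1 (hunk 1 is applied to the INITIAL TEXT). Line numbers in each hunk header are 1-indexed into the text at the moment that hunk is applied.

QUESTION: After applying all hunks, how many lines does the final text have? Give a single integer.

Hunk 1: at line 6 remove [avede,iqaqd,ysp] add [yvmb,axhi,infds] -> 14 lines: kwhz feu uedy ktrin vjwte tawy yvmb axhi infds dsd oogp rdiwd ngdc koldv
Hunk 2: at line 7 remove [axhi] add [yaxd] -> 14 lines: kwhz feu uedy ktrin vjwte tawy yvmb yaxd infds dsd oogp rdiwd ngdc koldv
Hunk 3: at line 7 remove [infds] add [fin,pbvq,bbmrp] -> 16 lines: kwhz feu uedy ktrin vjwte tawy yvmb yaxd fin pbvq bbmrp dsd oogp rdiwd ngdc koldv
Hunk 4: at line 11 remove [oogp,rdiwd] add [yjy,gcffo] -> 16 lines: kwhz feu uedy ktrin vjwte tawy yvmb yaxd fin pbvq bbmrp dsd yjy gcffo ngdc koldv
Hunk 5: at line 9 remove [bbmrp,dsd] add [ghys] -> 15 lines: kwhz feu uedy ktrin vjwte tawy yvmb yaxd fin pbvq ghys yjy gcffo ngdc koldv
Final line count: 15

Answer: 15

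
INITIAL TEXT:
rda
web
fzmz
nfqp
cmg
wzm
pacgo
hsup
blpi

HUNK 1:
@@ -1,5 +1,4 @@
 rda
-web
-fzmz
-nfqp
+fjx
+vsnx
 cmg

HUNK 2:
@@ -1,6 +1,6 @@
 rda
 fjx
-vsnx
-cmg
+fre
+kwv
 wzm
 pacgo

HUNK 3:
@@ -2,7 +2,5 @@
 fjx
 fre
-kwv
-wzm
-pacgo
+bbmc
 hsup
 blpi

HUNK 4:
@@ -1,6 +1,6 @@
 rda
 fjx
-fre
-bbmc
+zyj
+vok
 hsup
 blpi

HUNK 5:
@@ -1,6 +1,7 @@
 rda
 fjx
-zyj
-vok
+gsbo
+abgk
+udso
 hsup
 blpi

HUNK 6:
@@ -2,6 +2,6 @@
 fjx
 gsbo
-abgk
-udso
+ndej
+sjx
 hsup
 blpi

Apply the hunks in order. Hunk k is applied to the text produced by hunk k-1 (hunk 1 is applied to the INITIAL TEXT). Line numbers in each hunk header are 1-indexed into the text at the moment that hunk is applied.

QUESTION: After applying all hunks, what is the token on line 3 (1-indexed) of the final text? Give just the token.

Hunk 1: at line 1 remove [web,fzmz,nfqp] add [fjx,vsnx] -> 8 lines: rda fjx vsnx cmg wzm pacgo hsup blpi
Hunk 2: at line 1 remove [vsnx,cmg] add [fre,kwv] -> 8 lines: rda fjx fre kwv wzm pacgo hsup blpi
Hunk 3: at line 2 remove [kwv,wzm,pacgo] add [bbmc] -> 6 lines: rda fjx fre bbmc hsup blpi
Hunk 4: at line 1 remove [fre,bbmc] add [zyj,vok] -> 6 lines: rda fjx zyj vok hsup blpi
Hunk 5: at line 1 remove [zyj,vok] add [gsbo,abgk,udso] -> 7 lines: rda fjx gsbo abgk udso hsup blpi
Hunk 6: at line 2 remove [abgk,udso] add [ndej,sjx] -> 7 lines: rda fjx gsbo ndej sjx hsup blpi
Final line 3: gsbo

Answer: gsbo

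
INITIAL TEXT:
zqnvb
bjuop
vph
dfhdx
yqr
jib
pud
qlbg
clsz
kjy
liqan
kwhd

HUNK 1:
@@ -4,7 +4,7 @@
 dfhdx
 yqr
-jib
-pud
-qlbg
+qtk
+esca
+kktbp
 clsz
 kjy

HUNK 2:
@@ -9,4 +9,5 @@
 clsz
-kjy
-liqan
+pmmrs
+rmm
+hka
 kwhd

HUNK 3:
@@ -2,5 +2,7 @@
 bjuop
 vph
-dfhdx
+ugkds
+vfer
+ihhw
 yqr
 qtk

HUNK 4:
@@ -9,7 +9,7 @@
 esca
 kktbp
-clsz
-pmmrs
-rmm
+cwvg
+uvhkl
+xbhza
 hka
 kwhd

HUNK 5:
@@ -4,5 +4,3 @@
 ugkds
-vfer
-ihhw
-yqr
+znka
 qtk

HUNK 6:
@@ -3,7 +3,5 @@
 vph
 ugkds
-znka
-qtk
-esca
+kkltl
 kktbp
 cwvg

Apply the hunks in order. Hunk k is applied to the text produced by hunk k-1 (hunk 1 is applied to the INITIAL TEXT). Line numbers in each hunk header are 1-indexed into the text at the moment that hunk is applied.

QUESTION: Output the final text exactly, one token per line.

Hunk 1: at line 4 remove [jib,pud,qlbg] add [qtk,esca,kktbp] -> 12 lines: zqnvb bjuop vph dfhdx yqr qtk esca kktbp clsz kjy liqan kwhd
Hunk 2: at line 9 remove [kjy,liqan] add [pmmrs,rmm,hka] -> 13 lines: zqnvb bjuop vph dfhdx yqr qtk esca kktbp clsz pmmrs rmm hka kwhd
Hunk 3: at line 2 remove [dfhdx] add [ugkds,vfer,ihhw] -> 15 lines: zqnvb bjuop vph ugkds vfer ihhw yqr qtk esca kktbp clsz pmmrs rmm hka kwhd
Hunk 4: at line 9 remove [clsz,pmmrs,rmm] add [cwvg,uvhkl,xbhza] -> 15 lines: zqnvb bjuop vph ugkds vfer ihhw yqr qtk esca kktbp cwvg uvhkl xbhza hka kwhd
Hunk 5: at line 4 remove [vfer,ihhw,yqr] add [znka] -> 13 lines: zqnvb bjuop vph ugkds znka qtk esca kktbp cwvg uvhkl xbhza hka kwhd
Hunk 6: at line 3 remove [znka,qtk,esca] add [kkltl] -> 11 lines: zqnvb bjuop vph ugkds kkltl kktbp cwvg uvhkl xbhza hka kwhd

Answer: zqnvb
bjuop
vph
ugkds
kkltl
kktbp
cwvg
uvhkl
xbhza
hka
kwhd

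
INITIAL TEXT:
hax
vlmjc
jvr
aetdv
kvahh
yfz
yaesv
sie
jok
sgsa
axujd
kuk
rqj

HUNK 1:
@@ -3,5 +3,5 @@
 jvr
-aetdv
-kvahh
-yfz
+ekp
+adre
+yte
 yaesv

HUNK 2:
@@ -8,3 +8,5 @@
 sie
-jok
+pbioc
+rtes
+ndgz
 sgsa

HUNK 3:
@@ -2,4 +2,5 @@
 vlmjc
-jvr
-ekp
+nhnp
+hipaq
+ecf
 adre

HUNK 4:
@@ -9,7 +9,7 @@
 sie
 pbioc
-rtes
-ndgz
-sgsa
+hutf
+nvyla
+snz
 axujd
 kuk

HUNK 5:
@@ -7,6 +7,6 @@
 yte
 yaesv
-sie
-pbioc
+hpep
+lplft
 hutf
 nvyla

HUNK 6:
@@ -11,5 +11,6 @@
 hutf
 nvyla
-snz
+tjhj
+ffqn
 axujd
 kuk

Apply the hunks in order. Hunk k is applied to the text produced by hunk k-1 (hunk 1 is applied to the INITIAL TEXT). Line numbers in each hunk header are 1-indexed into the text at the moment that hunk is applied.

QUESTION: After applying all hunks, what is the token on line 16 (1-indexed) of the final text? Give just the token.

Answer: kuk

Derivation:
Hunk 1: at line 3 remove [aetdv,kvahh,yfz] add [ekp,adre,yte] -> 13 lines: hax vlmjc jvr ekp adre yte yaesv sie jok sgsa axujd kuk rqj
Hunk 2: at line 8 remove [jok] add [pbioc,rtes,ndgz] -> 15 lines: hax vlmjc jvr ekp adre yte yaesv sie pbioc rtes ndgz sgsa axujd kuk rqj
Hunk 3: at line 2 remove [jvr,ekp] add [nhnp,hipaq,ecf] -> 16 lines: hax vlmjc nhnp hipaq ecf adre yte yaesv sie pbioc rtes ndgz sgsa axujd kuk rqj
Hunk 4: at line 9 remove [rtes,ndgz,sgsa] add [hutf,nvyla,snz] -> 16 lines: hax vlmjc nhnp hipaq ecf adre yte yaesv sie pbioc hutf nvyla snz axujd kuk rqj
Hunk 5: at line 7 remove [sie,pbioc] add [hpep,lplft] -> 16 lines: hax vlmjc nhnp hipaq ecf adre yte yaesv hpep lplft hutf nvyla snz axujd kuk rqj
Hunk 6: at line 11 remove [snz] add [tjhj,ffqn] -> 17 lines: hax vlmjc nhnp hipaq ecf adre yte yaesv hpep lplft hutf nvyla tjhj ffqn axujd kuk rqj
Final line 16: kuk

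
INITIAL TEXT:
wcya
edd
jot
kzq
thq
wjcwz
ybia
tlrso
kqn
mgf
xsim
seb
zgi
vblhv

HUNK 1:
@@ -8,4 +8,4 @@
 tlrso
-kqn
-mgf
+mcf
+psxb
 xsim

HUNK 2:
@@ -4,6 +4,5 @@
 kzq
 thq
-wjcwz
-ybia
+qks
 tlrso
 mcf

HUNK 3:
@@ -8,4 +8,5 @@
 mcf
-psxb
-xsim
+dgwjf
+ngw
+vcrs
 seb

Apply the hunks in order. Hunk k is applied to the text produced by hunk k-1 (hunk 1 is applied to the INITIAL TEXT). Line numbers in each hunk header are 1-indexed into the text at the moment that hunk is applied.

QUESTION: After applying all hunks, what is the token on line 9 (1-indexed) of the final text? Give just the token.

Hunk 1: at line 8 remove [kqn,mgf] add [mcf,psxb] -> 14 lines: wcya edd jot kzq thq wjcwz ybia tlrso mcf psxb xsim seb zgi vblhv
Hunk 2: at line 4 remove [wjcwz,ybia] add [qks] -> 13 lines: wcya edd jot kzq thq qks tlrso mcf psxb xsim seb zgi vblhv
Hunk 3: at line 8 remove [psxb,xsim] add [dgwjf,ngw,vcrs] -> 14 lines: wcya edd jot kzq thq qks tlrso mcf dgwjf ngw vcrs seb zgi vblhv
Final line 9: dgwjf

Answer: dgwjf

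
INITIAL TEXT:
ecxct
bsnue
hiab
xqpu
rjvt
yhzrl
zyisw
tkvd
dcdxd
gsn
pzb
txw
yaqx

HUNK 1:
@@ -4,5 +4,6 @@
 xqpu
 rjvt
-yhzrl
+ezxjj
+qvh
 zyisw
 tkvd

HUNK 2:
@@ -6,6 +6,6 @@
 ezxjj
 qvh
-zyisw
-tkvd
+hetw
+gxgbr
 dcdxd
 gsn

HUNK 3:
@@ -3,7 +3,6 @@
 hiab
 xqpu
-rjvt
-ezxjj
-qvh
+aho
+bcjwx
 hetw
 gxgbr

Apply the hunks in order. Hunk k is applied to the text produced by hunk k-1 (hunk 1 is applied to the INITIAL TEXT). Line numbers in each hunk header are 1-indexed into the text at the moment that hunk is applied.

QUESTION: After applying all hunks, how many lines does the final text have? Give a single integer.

Hunk 1: at line 4 remove [yhzrl] add [ezxjj,qvh] -> 14 lines: ecxct bsnue hiab xqpu rjvt ezxjj qvh zyisw tkvd dcdxd gsn pzb txw yaqx
Hunk 2: at line 6 remove [zyisw,tkvd] add [hetw,gxgbr] -> 14 lines: ecxct bsnue hiab xqpu rjvt ezxjj qvh hetw gxgbr dcdxd gsn pzb txw yaqx
Hunk 3: at line 3 remove [rjvt,ezxjj,qvh] add [aho,bcjwx] -> 13 lines: ecxct bsnue hiab xqpu aho bcjwx hetw gxgbr dcdxd gsn pzb txw yaqx
Final line count: 13

Answer: 13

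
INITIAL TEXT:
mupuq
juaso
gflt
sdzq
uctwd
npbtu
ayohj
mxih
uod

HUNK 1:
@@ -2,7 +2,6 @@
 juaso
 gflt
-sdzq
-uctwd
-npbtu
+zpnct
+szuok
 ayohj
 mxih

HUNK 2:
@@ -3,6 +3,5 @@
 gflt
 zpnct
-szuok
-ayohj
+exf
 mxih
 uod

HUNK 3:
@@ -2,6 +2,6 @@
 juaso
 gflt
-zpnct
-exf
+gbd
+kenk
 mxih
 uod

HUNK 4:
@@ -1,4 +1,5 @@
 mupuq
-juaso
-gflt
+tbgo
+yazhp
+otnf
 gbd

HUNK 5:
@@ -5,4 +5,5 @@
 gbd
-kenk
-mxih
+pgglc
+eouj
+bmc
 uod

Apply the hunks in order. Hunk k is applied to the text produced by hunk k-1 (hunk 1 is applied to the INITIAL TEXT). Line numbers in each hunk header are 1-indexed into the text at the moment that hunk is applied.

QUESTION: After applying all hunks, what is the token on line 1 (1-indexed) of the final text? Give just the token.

Hunk 1: at line 2 remove [sdzq,uctwd,npbtu] add [zpnct,szuok] -> 8 lines: mupuq juaso gflt zpnct szuok ayohj mxih uod
Hunk 2: at line 3 remove [szuok,ayohj] add [exf] -> 7 lines: mupuq juaso gflt zpnct exf mxih uod
Hunk 3: at line 2 remove [zpnct,exf] add [gbd,kenk] -> 7 lines: mupuq juaso gflt gbd kenk mxih uod
Hunk 4: at line 1 remove [juaso,gflt] add [tbgo,yazhp,otnf] -> 8 lines: mupuq tbgo yazhp otnf gbd kenk mxih uod
Hunk 5: at line 5 remove [kenk,mxih] add [pgglc,eouj,bmc] -> 9 lines: mupuq tbgo yazhp otnf gbd pgglc eouj bmc uod
Final line 1: mupuq

Answer: mupuq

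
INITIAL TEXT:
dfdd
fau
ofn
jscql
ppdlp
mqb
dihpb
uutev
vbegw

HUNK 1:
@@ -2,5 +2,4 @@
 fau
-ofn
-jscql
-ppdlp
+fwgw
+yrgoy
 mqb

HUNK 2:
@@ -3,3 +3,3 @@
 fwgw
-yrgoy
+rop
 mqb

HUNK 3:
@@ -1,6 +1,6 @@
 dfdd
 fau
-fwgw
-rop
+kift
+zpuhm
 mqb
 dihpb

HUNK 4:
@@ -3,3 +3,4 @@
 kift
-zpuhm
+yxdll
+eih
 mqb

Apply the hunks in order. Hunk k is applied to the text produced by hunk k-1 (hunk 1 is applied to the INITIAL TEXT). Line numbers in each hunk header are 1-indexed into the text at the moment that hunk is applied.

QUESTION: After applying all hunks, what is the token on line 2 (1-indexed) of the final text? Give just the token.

Answer: fau

Derivation:
Hunk 1: at line 2 remove [ofn,jscql,ppdlp] add [fwgw,yrgoy] -> 8 lines: dfdd fau fwgw yrgoy mqb dihpb uutev vbegw
Hunk 2: at line 3 remove [yrgoy] add [rop] -> 8 lines: dfdd fau fwgw rop mqb dihpb uutev vbegw
Hunk 3: at line 1 remove [fwgw,rop] add [kift,zpuhm] -> 8 lines: dfdd fau kift zpuhm mqb dihpb uutev vbegw
Hunk 4: at line 3 remove [zpuhm] add [yxdll,eih] -> 9 lines: dfdd fau kift yxdll eih mqb dihpb uutev vbegw
Final line 2: fau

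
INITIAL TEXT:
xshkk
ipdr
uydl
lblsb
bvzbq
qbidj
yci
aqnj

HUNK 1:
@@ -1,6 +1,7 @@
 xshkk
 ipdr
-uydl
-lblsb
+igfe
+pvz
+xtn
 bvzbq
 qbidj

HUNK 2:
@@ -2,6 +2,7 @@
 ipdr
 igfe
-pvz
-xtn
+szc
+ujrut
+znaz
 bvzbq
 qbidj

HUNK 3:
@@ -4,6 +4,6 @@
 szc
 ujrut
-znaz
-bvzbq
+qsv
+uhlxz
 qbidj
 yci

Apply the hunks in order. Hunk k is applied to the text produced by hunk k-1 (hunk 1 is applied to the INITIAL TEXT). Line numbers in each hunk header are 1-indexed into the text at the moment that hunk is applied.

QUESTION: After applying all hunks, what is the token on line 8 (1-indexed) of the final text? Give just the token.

Hunk 1: at line 1 remove [uydl,lblsb] add [igfe,pvz,xtn] -> 9 lines: xshkk ipdr igfe pvz xtn bvzbq qbidj yci aqnj
Hunk 2: at line 2 remove [pvz,xtn] add [szc,ujrut,znaz] -> 10 lines: xshkk ipdr igfe szc ujrut znaz bvzbq qbidj yci aqnj
Hunk 3: at line 4 remove [znaz,bvzbq] add [qsv,uhlxz] -> 10 lines: xshkk ipdr igfe szc ujrut qsv uhlxz qbidj yci aqnj
Final line 8: qbidj

Answer: qbidj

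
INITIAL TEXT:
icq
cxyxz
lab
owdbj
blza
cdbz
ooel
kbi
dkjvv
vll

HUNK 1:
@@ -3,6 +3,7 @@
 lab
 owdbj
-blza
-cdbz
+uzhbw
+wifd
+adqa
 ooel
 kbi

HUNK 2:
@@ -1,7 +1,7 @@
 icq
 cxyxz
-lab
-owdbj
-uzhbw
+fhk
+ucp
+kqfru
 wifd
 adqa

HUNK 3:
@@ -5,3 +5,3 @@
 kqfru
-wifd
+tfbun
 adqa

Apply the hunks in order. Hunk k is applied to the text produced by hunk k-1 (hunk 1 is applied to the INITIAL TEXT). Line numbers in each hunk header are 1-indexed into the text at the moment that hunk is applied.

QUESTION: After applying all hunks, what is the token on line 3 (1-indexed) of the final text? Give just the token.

Hunk 1: at line 3 remove [blza,cdbz] add [uzhbw,wifd,adqa] -> 11 lines: icq cxyxz lab owdbj uzhbw wifd adqa ooel kbi dkjvv vll
Hunk 2: at line 1 remove [lab,owdbj,uzhbw] add [fhk,ucp,kqfru] -> 11 lines: icq cxyxz fhk ucp kqfru wifd adqa ooel kbi dkjvv vll
Hunk 3: at line 5 remove [wifd] add [tfbun] -> 11 lines: icq cxyxz fhk ucp kqfru tfbun adqa ooel kbi dkjvv vll
Final line 3: fhk

Answer: fhk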